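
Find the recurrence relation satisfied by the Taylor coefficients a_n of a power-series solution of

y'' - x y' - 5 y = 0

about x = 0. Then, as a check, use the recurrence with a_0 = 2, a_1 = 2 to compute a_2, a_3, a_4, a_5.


Substitute y = sum_n a_n x^n.
y''(x) has coefficient (n+2)(n+1) a_{n+2} at x^n;
-x y'(x) has coefficient -n a_n at x^n (shift);
-5 y(x) has coefficient -5 a_n at x^n.
Matching x^n: (n+2)(n+1) a_{n+2} + (-n - 5) a_n = 0.
Thus a_{n+2} = (n + 5) / ((n+1)(n+2)) * a_n.

Check with a_0 = 2, a_1 = 2 (apply the recurrence for n = 0, 1, 2, 3): a_0 = 2, a_1 = 2, a_2 = 5, a_3 = 2, a_4 = 35/12, a_5 = 4/5.

a_(n+2) = (n + 5) / ((n+1)(n+2)) * a_n; check: a_0 = 2, a_1 = 2, a_2 = 5, a_3 = 2, a_4 = 35/12, a_5 = 4/5


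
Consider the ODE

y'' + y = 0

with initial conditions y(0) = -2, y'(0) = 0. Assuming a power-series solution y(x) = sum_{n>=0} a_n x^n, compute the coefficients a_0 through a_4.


Ansatz: y(x) = sum_{n>=0} a_n x^n, so y'(x) = sum_{n>=1} n a_n x^(n-1) and y''(x) = sum_{n>=2} n(n-1) a_n x^(n-2).
Substitute into P(x) y'' + Q(x) y' + R(x) y = 0 with P(x) = 1, Q(x) = 0, R(x) = 1, and match powers of x.
Initial conditions: a_0 = -2, a_1 = 0.
Setting the coefficient of each power of x to zero and solving order by order (substituting the coefficients already found):
  x^0: 2 a_2 + a_0 = 0  ->  2 a_2 = -a_0 = 2  ->  a_2 = 1
  x^1: 6 a_3 + a_1 = 0  ->  6 a_3 = -a_1 = 0  ->  a_3 = 0
  x^2: 12 a_4 + a_2 = 0  ->  12 a_4 = -a_2 = -1  ->  a_4 = -1/12
Truncated series: y(x) = -2 + x^2 - (1/12) x^4 + O(x^5).

a_0 = -2; a_1 = 0; a_2 = 1; a_3 = 0; a_4 = -1/12


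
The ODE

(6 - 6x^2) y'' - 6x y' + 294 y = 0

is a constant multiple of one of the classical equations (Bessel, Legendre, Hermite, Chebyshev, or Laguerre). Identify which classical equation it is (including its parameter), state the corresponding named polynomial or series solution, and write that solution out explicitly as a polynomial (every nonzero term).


All three coefficients share the factor 6; dividing through by 6 gives  (1 - x^2) y'' - x y' + 49 y = 0.
This matches the Chebyshev equation (1 - x^2) y'' - x y' + n^2 y = 0 (note the -x y' term, not -2x y') with n^2 = 49, so n = 7; the polynomial solution is T_7(x).
With y = sum_k a_k x^k, matching x^k gives (k+2)(k+1) a_{k+2} = (k^2 - n^2) a_k = (k - 7)(k + 7) a_k. The right side vanishes at k = 7, so the series with the parity of 7 terminates at degree 7.
Standard normalization: leading coefficient of T_n is 2^(n-1), so a_7 = 2^6 = 64. Work downward with a_k = (k+1)(k+2) a_{k+2} / ((k - 7)(k + 7)):
  a_5 = (6)(7)(64) / ((5 - 7)(5 + 7)) = 2688/(-24) = -112
  a_3 = (4)(5)(-112) / ((3 - 7)(3 + 7)) = -2240/(-40) = 56
  a_1 = (2)(3)(56) / ((1 - 7)(1 + 7)) = 336/(-48) = -7
Hence T_7(x) = 64 x^7 - 112 x^5 + 56 x^3 - 7 x.

T_7(x); series = 64 x^7 - 112 x^5 + 56 x^3 - 7 x


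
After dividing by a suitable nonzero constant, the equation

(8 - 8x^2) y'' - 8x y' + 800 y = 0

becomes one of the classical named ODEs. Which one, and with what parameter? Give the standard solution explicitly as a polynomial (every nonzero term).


All three coefficients share the factor 8; dividing through by 8 gives  (1 - x^2) y'' - x y' + 100 y = 0.
This matches the Chebyshev equation (1 - x^2) y'' - x y' + n^2 y = 0 (note the -x y' term, not -2x y') with n^2 = 100, so n = 10; the polynomial solution is T_10(x).
With y = sum_k a_k x^k, matching x^k gives (k+2)(k+1) a_{k+2} = (k^2 - n^2) a_k = (k - 10)(k + 10) a_k. The right side vanishes at k = 10, so the series with the parity of 10 terminates at degree 10.
Standard normalization: leading coefficient of T_n is 2^(n-1), so a_10 = 2^9 = 512. Work downward with a_k = (k+1)(k+2) a_{k+2} / ((k - 10)(k + 10)):
  a_8 = (9)(10)(512) / ((8 - 10)(8 + 10)) = 46080/(-36) = -1280
  a_6 = (7)(8)(-1280) / ((6 - 10)(6 + 10)) = -71680/(-64) = 1120
  a_4 = (5)(6)(1120) / ((4 - 10)(4 + 10)) = 33600/(-84) = -400
  a_2 = (3)(4)(-400) / ((2 - 10)(2 + 10)) = -4800/(-96) = 50
  a_0 = (1)(2)(50) / ((0 - 10)(0 + 10)) = 100/(-100) = -1
Hence T_10(x) = 512 x^10 - 1280 x^8 + 1120 x^6 - 400 x^4 + 50 x^2 - 1.

T_10(x); series = 512 x^10 - 1280 x^8 + 1120 x^6 - 400 x^4 + 50 x^2 - 1


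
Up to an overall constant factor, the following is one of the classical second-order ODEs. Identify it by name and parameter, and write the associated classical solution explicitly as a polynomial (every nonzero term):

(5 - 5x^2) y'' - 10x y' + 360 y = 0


All three coefficients share the factor 5; dividing through by 5 gives  (1 - x^2) y'' - 2x y' + 72 y = 0.
This matches the Legendre equation (1 - x^2) y'' - 2x y' + n(n+1) y = 0 (note the -2x y' term) with n(n+1) = 72, so n = 8; the polynomial solution is P_8(x).
With y = sum_k a_k x^k, matching x^k gives (k+2)(k+1) a_{k+2} = [k(k+1) - n(n+1)] a_k = (k - 8)(k + 9) a_k. The right side vanishes at k = 8, so the series with the parity of 8 terminates at degree 8.
Standard normalization (P_n(1) = 1): leading coefficient (2n)!/(2^n (n!)^2) = 20922789888000/(256*1625702400) = 6435/128, so a_8 = 6435/128. Work downward with a_k = (k+1)(k+2) a_{k+2} / ((k - 8)(k + 9)):
  a_6 = (7)(8)(6435/128) / ((6 - 8)(6 + 9)) = (45045/16)/(-30) = -3003/32
  a_4 = (5)(6)(-3003/32) / ((4 - 8)(4 + 9)) = (-45045/16)/(-52) = 3465/64
  a_2 = (3)(4)(3465/64) / ((2 - 8)(2 + 9)) = (10395/16)/(-66) = -315/32
  a_0 = (1)(2)(-315/32) / ((0 - 8)(0 + 9)) = (-315/16)/(-72) = 35/128
Hence P_8(x) = 6435 x^8/128 - 3003 x^6/32 + 3465 x^4/64 - 315 x^2/32 + 35/128.

P_8(x); series = 6435 x^8/128 - 3003 x^6/32 + 3465 x^4/64 - 315 x^2/32 + 35/128


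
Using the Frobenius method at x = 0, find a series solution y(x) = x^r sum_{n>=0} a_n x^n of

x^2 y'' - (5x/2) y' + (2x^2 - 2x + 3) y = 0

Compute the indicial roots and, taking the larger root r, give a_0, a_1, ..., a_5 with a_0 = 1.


Write in Frobenius form y'' + (p(x)/x) y' + (q(x)/x^2) y = 0:
  p(x) = -5/2,  q(x) = 2x^2 - 2x + 3.
Indicial equation: r(r-1) + (-5/2) r + (3) = 0 -> roots r_1 = 2, r_2 = 3/2.
Take r = r_1 = 2. Let y(x) = x^r sum_{n>=0} a_n x^n with a_0 = 1.
Substitute y = x^r sum a_n x^n and match x^{r+n}. The recurrence is
  D(n) a_n - 2 a_{n-1} + 2 a_{n-2} = 0,  where D(n) = (r+n)(r+n-1) + (-5/2)(r+n) + (3).
  a_n = [2 a_{n-1} - 2 a_{n-2}] / D(n).
Since the indicial polynomial factors as (r - r_1)(r - r_2), D(n) = (r_1 + n - r_1)(r_1 + n - r_2) = n(n + 1/2).
Evaluating step by step (a_0 = 1):
  n = 1: D(1) = 1(1 + 1/2) = 3/2; numerator = 2(1) = 2; a_1 = (2)/(3/2) = 4/3
  n = 2: D(2) = 2(2 + 1/2) = 5; numerator = 2(4/3) - 2(1) = 2/3; a_2 = (2/3)/(5) = 2/15
  n = 3: D(3) = 3(3 + 1/2) = 21/2; numerator = 2(2/15) - 2(4/3) = -12/5; a_3 = (-12/5)/(21/2) = -8/35
  n = 4: D(4) = 4(4 + 1/2) = 18; numerator = 2(-8/35) - 2(2/15) = -76/105; a_4 = (-76/105)/(18) = -38/945
  n = 5: D(5) = 5(5 + 1/2) = 55/2; numerator = 2(-38/945) - 2(-8/35) = 356/945; a_5 = (356/945)/(55/2) = 712/51975

r = 2; a_0 = 1; a_1 = 4/3; a_2 = 2/15; a_3 = -8/35; a_4 = -38/945; a_5 = 712/51975


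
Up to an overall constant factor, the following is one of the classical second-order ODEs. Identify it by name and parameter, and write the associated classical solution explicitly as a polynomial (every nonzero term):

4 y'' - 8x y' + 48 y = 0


All three coefficients share the factor 4; dividing through by 4 gives  y'' - 2x y' + 12 y = 0.
This matches the Hermite equation y'' - 2x y' + 2n y = 0 with 2n = 12, so n = 6; the polynomial solution is H_6(x).
With y = sum_k a_k x^k, matching x^k gives (k+2)(k+1) a_{k+2} = 2(k - n) a_k = 2(k - 6) a_k. The right side vanishes at k = 6, so the series with the parity of 6 terminates at degree 6.
Standard normalization: leading coefficient of H_n is 2^n, so a_6 = 2^6 = 64. Work downward with a_k = (k+1)(k+2) a_{k+2} / (2(k - n)):
  a_4 = (5)(6)(64) / (2(4 - 6)) = 1920/(-4) = -480
  a_2 = (3)(4)(-480) / (2(2 - 6)) = -5760/(-8) = 720
  a_0 = (1)(2)(720) / (2(0 - 6)) = 1440/(-12) = -120
Hence H_6(x) = 64 x^6 - 480 x^4 + 720 x^2 - 120.

H_6(x); series = 64 x^6 - 480 x^4 + 720 x^2 - 120


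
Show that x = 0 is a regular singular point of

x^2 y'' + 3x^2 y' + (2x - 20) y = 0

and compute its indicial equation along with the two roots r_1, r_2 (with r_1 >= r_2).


Divide by x^2 to reach normal form y'' + P_1(x) y' + P_2(x) y = 0 with P_1(x) = 3 and P_2(x) = 2/x - 20/x^2.
x = 0 is a singular point because the y-coefficient 2/x - 20/x^2 has a pole at x = 0.
It is a regular singular point because x P_1(x) = p(x) = 3x and x^2 P_2(x) = q(x) = 2x - 20 are polynomials, hence analytic at x = 0.
p(0) = 0,  q(0) = -20.
Indicial equation: r(r-1) + p(0) r + q(0) = 0, i.e. r^2 + (p(0) - 1) r + q(0) = 0, i.e. r^2 - 1 r - 20 = 0.
Discriminant: (-1)^2 - 4(-20) = 81, so r = (1 ± 9)/2.
Solving: r_1 = 5, r_2 = -4.

indicial: r^2 - 1 r - 20 = 0; roots r_1 = 5, r_2 = -4


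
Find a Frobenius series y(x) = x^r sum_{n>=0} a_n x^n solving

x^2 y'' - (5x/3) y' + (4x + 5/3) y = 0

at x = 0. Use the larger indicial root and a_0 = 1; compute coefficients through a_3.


Write in Frobenius form y'' + (p(x)/x) y' + (q(x)/x^2) y = 0:
  p(x) = -5/3,  q(x) = 4x + 5/3.
Indicial equation: r(r-1) + (-5/3) r + (5/3) = 0 -> roots r_1 = 5/3, r_2 = 1.
Take r = r_1 = 5/3. Let y(x) = x^r sum_{n>=0} a_n x^n with a_0 = 1.
Substitute y = x^r sum a_n x^n and match x^{r+n}. The recurrence is
  D(n) a_n + 4 a_{n-1} = 0,  where D(n) = (r+n)(r+n-1) + (-5/3)(r+n) + (5/3).
  a_n = -4 / D(n) * a_{n-1}.
Since the indicial polynomial factors as (r - r_1)(r - r_2), D(n) = (r_1 + n - r_1)(r_1 + n - r_2) = n(n + 2/3).
Evaluating step by step (a_0 = 1):
  n = 1: D(1) = 1(1 + 2/3) = 5/3; numerator = -4(1) = -4; a_1 = (-4)/(5/3) = -12/5
  n = 2: D(2) = 2(2 + 2/3) = 16/3; numerator = -4(-12/5) = 48/5; a_2 = (48/5)/(16/3) = 9/5
  n = 3: D(3) = 3(3 + 2/3) = 11; numerator = -4(9/5) = -36/5; a_3 = (-36/5)/(11) = -36/55

r = 5/3; a_0 = 1; a_1 = -12/5; a_2 = 9/5; a_3 = -36/55


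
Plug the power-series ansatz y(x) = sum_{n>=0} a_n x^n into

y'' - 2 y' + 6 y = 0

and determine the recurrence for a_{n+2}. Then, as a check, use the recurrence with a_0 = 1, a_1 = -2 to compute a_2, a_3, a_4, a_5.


Substitute y = sum_n a_n x^n.
y''(x) has coefficient (n+2)(n+1) a_{n+2} at x^n;
-2 y'(x) has coefficient -2 (n+1) a_{n+1} at x^n;
6 y(x) has coefficient 6 a_n at x^n.
Matching x^n: (n+2)(n+1) a_{n+2} - 2 (n+1) a_{n+1} + 6 a_n = 0.
Thus a_{n+2} = [2 (n+1) a_{n+1} - 6 a_n] / ((n+1)(n+2)).

Check with a_0 = 1, a_1 = -2 (apply the recurrence for n = 0, 1, 2, 3): a_0 = 1, a_1 = -2, a_2 = -5, a_3 = -4/3, a_4 = 11/6, a_5 = 17/15.

a_(n+2) = [2 (n+1) a_(n+1) - 6 a_n] / ((n+1)(n+2)); check: a_0 = 1, a_1 = -2, a_2 = -5, a_3 = -4/3, a_4 = 11/6, a_5 = 17/15


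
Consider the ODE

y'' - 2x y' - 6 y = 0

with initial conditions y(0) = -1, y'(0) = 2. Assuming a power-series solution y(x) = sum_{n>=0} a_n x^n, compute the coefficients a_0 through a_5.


Ansatz: y(x) = sum_{n>=0} a_n x^n, so y'(x) = sum_{n>=1} n a_n x^(n-1) and y''(x) = sum_{n>=2} n(n-1) a_n x^(n-2).
Substitute into P(x) y'' + Q(x) y' + R(x) y = 0 with P(x) = 1, Q(x) = -2x, R(x) = -6, and match powers of x.
Initial conditions: a_0 = -1, a_1 = 2.
Setting the coefficient of each power of x to zero and solving order by order (substituting the coefficients already found):
  x^0: 2 a_2 - 6 a_0 = 0  ->  2 a_2 = 6 a_0 = -6  ->  a_2 = -3
  x^1: 6 a_3 - 8 a_1 = 0  ->  6 a_3 = 8 a_1 = 16  ->  a_3 = 8/3
  x^2: 12 a_4 - 10 a_2 = 0  ->  12 a_4 = 10 a_2 = -30  ->  a_4 = -5/2
  x^3: 20 a_5 - 12 a_3 = 0  ->  20 a_5 = 12 a_3 = 32  ->  a_5 = 8/5
Truncated series: y(x) = -1 + 2 x - 3 x^2 + (8/3) x^3 - (5/2) x^4 + (8/5) x^5 + O(x^6).

a_0 = -1; a_1 = 2; a_2 = -3; a_3 = 8/3; a_4 = -5/2; a_5 = 8/5


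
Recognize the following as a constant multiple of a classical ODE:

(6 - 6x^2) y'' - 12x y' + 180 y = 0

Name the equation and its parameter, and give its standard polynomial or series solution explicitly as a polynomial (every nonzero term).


All three coefficients share the factor 6; dividing through by 6 gives  (1 - x^2) y'' - 2x y' + 30 y = 0.
This matches the Legendre equation (1 - x^2) y'' - 2x y' + n(n+1) y = 0 (note the -2x y' term) with n(n+1) = 30, so n = 5; the polynomial solution is P_5(x).
With y = sum_k a_k x^k, matching x^k gives (k+2)(k+1) a_{k+2} = [k(k+1) - n(n+1)] a_k = (k - 5)(k + 6) a_k. The right side vanishes at k = 5, so the series with the parity of 5 terminates at degree 5.
Standard normalization (P_n(1) = 1): leading coefficient (2n)!/(2^n (n!)^2) = 3628800/(32*14400) = 63/8, so a_5 = 63/8. Work downward with a_k = (k+1)(k+2) a_{k+2} / ((k - 5)(k + 6)):
  a_3 = (4)(5)(63/8) / ((3 - 5)(3 + 6)) = (315/2)/(-18) = -35/4
  a_1 = (2)(3)(-35/4) / ((1 - 5)(1 + 6)) = (-105/2)/(-28) = 15/8
Hence P_5(x) = 63 x^5/8 - 35 x^3/4 + 15 x/8.

P_5(x); series = 63 x^5/8 - 35 x^3/4 + 15 x/8


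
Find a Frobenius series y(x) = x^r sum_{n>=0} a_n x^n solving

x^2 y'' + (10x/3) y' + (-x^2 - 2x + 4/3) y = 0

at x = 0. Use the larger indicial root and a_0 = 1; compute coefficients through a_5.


Write in Frobenius form y'' + (p(x)/x) y' + (q(x)/x^2) y = 0:
  p(x) = 10/3,  q(x) = -x^2 - 2x + 4/3.
Indicial equation: r(r-1) + (10/3) r + (4/3) = 0 -> roots r_1 = -1, r_2 = -4/3.
Take r = r_1 = -1. Let y(x) = x^r sum_{n>=0} a_n x^n with a_0 = 1.
Substitute y = x^r sum a_n x^n and match x^{r+n}. The recurrence is
  D(n) a_n - 2 a_{n-1} - 1 a_{n-2} = 0,  where D(n) = (r+n)(r+n-1) + (10/3)(r+n) + (4/3).
  a_n = [2 a_{n-1} + 1 a_{n-2}] / D(n).
Since the indicial polynomial factors as (r - r_1)(r - r_2), D(n) = (r_1 + n - r_1)(r_1 + n - r_2) = n(n + 1/3).
Evaluating step by step (a_0 = 1):
  n = 1: D(1) = 1(1 + 1/3) = 4/3; numerator = 2(1) = 2; a_1 = (2)/(4/3) = 3/2
  n = 2: D(2) = 2(2 + 1/3) = 14/3; numerator = 2(3/2) + 1(1) = 4; a_2 = (4)/(14/3) = 6/7
  n = 3: D(3) = 3(3 + 1/3) = 10; numerator = 2(6/7) + 1(3/2) = 45/14; a_3 = (45/14)/(10) = 9/28
  n = 4: D(4) = 4(4 + 1/3) = 52/3; numerator = 2(9/28) + 1(6/7) = 3/2; a_4 = (3/2)/(52/3) = 9/104
  n = 5: D(5) = 5(5 + 1/3) = 80/3; numerator = 2(9/104) + 1(9/28) = 45/91; a_5 = (45/91)/(80/3) = 27/1456

r = -1; a_0 = 1; a_1 = 3/2; a_2 = 6/7; a_3 = 9/28; a_4 = 9/104; a_5 = 27/1456


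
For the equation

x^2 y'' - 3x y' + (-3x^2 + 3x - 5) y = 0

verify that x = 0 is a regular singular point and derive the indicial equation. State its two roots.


Divide by x^2 to reach normal form y'' + P_1(x) y' + P_2(x) y = 0 with P_1(x) = -3/x and P_2(x) = -3 + 3/x - 5/x^2.
x = 0 is a singular point because the y'-coefficient -3/x has a pole at x = 0 and the y-coefficient -3 + 3/x - 5/x^2 has a pole at x = 0.
It is a regular singular point because x P_1(x) = p(x) = -3 and x^2 P_2(x) = q(x) = -3x^2 + 3x - 5 are polynomials, hence analytic at x = 0.
p(0) = -3,  q(0) = -5.
Indicial equation: r(r-1) + p(0) r + q(0) = 0, i.e. r^2 + (p(0) - 1) r + q(0) = 0, i.e. r^2 - 4 r - 5 = 0.
Discriminant: (-4)^2 - 4(-5) = 36, so r = (4 ± 6)/2.
Solving: r_1 = 5, r_2 = -1.

indicial: r^2 - 4 r - 5 = 0; roots r_1 = 5, r_2 = -1


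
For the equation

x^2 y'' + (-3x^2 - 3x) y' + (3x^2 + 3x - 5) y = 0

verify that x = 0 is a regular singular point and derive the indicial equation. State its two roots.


Divide by x^2 to reach normal form y'' + P_1(x) y' + P_2(x) y = 0 with P_1(x) = -3 - 3/x and P_2(x) = 3 + 3/x - 5/x^2.
x = 0 is a singular point because the y'-coefficient -3 - 3/x has a pole at x = 0 and the y-coefficient 3 + 3/x - 5/x^2 has a pole at x = 0.
It is a regular singular point because x P_1(x) = p(x) = -3x - 3 and x^2 P_2(x) = q(x) = 3x^2 + 3x - 5 are polynomials, hence analytic at x = 0.
p(0) = -3,  q(0) = -5.
Indicial equation: r(r-1) + p(0) r + q(0) = 0, i.e. r^2 + (p(0) - 1) r + q(0) = 0, i.e. r^2 - 4 r - 5 = 0.
Discriminant: (-4)^2 - 4(-5) = 36, so r = (4 ± 6)/2.
Solving: r_1 = 5, r_2 = -1.

indicial: r^2 - 4 r - 5 = 0; roots r_1 = 5, r_2 = -1


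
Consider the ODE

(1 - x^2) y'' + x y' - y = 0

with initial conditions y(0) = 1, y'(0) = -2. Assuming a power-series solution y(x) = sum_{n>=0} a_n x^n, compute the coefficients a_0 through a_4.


Ansatz: y(x) = sum_{n>=0} a_n x^n, so y'(x) = sum_{n>=1} n a_n x^(n-1) and y''(x) = sum_{n>=2} n(n-1) a_n x^(n-2).
Substitute into P(x) y'' + Q(x) y' + R(x) y = 0 with P(x) = 1 - x^2, Q(x) = x, R(x) = -1, and match powers of x.
Initial conditions: a_0 = 1, a_1 = -2.
Setting the coefficient of each power of x to zero and solving order by order (substituting the coefficients already found):
  x^0: 2 a_2 - a_0 = 0  ->  2 a_2 = a_0 = 1  ->  a_2 = 1/2
  x^1: 6 a_3 = 0  ->  a_3 = 0
  x^2: 12 a_4 - a_2 = 0  ->  12 a_4 = a_2 = 1/2  ->  a_4 = 1/24
Truncated series: y(x) = 1 - 2 x + (1/2) x^2 + (1/24) x^4 + O(x^5).

a_0 = 1; a_1 = -2; a_2 = 1/2; a_3 = 0; a_4 = 1/24


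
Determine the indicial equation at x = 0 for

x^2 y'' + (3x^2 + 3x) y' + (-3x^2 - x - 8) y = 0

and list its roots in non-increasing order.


Divide by x^2 to reach normal form y'' + P_1(x) y' + P_2(x) y = 0 with P_1(x) = 3 + 3/x and P_2(x) = -3 - 1/x - 8/x^2.
x = 0 is a singular point because the y'-coefficient 3 + 3/x has a pole at x = 0 and the y-coefficient -3 - 1/x - 8/x^2 has a pole at x = 0.
It is a regular singular point because x P_1(x) = p(x) = 3x + 3 and x^2 P_2(x) = q(x) = -3x^2 - x - 8 are polynomials, hence analytic at x = 0.
p(0) = 3,  q(0) = -8.
Indicial equation: r(r-1) + p(0) r + q(0) = 0, i.e. r^2 + (p(0) - 1) r + q(0) = 0, i.e. r^2 + 2 r - 8 = 0.
Discriminant: (2)^2 - 4(-8) = 36, so r = (-2 ± 6)/2.
Solving: r_1 = 2, r_2 = -4.

indicial: r^2 + 2 r - 8 = 0; roots r_1 = 2, r_2 = -4


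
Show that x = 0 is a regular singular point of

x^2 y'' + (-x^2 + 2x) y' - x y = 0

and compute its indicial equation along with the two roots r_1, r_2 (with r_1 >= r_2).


Divide by x^2 to reach normal form y'' + P_1(x) y' + P_2(x) y = 0 with P_1(x) = -1 + 2/x and P_2(x) = -1/x.
x = 0 is a singular point because the y'-coefficient -1 + 2/x has a pole at x = 0 and the y-coefficient -1/x has a pole at x = 0.
It is a regular singular point because x P_1(x) = p(x) = 2 - x and x^2 P_2(x) = q(x) = -x are polynomials, hence analytic at x = 0.
p(0) = 2,  q(0) = 0.
Indicial equation: r(r-1) + p(0) r + q(0) = 0, i.e. r^2 + (p(0) - 1) r + q(0) = 0, i.e. r^2 + 1 r = 0.
Discriminant: (1)^2 - 4(0) = 1, so r = (-1 ± 1)/2.
Solving: r_1 = 0, r_2 = -1.

indicial: r^2 + 1 r = 0; roots r_1 = 0, r_2 = -1


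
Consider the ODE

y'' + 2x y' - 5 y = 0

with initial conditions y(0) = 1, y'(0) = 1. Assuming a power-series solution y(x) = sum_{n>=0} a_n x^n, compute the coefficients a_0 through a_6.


Ansatz: y(x) = sum_{n>=0} a_n x^n, so y'(x) = sum_{n>=1} n a_n x^(n-1) and y''(x) = sum_{n>=2} n(n-1) a_n x^(n-2).
Substitute into P(x) y'' + Q(x) y' + R(x) y = 0 with P(x) = 1, Q(x) = 2x, R(x) = -5, and match powers of x.
Initial conditions: a_0 = 1, a_1 = 1.
Setting the coefficient of each power of x to zero and solving order by order (substituting the coefficients already found):
  x^0: 2 a_2 - 5 a_0 = 0  ->  2 a_2 = 5 a_0 = 5  ->  a_2 = 5/2
  x^1: 6 a_3 - 3 a_1 = 0  ->  6 a_3 = 3 a_1 = 3  ->  a_3 = 1/2
  x^2: 12 a_4 - a_2 = 0  ->  12 a_4 = a_2 = 5/2  ->  a_4 = 5/24
  x^3: 20 a_5 + a_3 = 0  ->  20 a_5 = -a_3 = -1/2  ->  a_5 = -1/40
  x^4: 30 a_6 + 3 a_4 = 0  ->  30 a_6 = -3 a_4 = -5/8  ->  a_6 = -1/48
Truncated series: y(x) = 1 + x + (5/2) x^2 + (1/2) x^3 + (5/24) x^4 - (1/40) x^5 - (1/48) x^6 + O(x^7).

a_0 = 1; a_1 = 1; a_2 = 5/2; a_3 = 1/2; a_4 = 5/24; a_5 = -1/40; a_6 = -1/48


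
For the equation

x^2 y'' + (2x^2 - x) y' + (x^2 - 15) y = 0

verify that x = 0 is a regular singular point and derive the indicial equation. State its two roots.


Divide by x^2 to reach normal form y'' + P_1(x) y' + P_2(x) y = 0 with P_1(x) = 2 - 1/x and P_2(x) = 1 - 15/x^2.
x = 0 is a singular point because the y'-coefficient 2 - 1/x has a pole at x = 0 and the y-coefficient 1 - 15/x^2 has a pole at x = 0.
It is a regular singular point because x P_1(x) = p(x) = 2x - 1 and x^2 P_2(x) = q(x) = x^2 - 15 are polynomials, hence analytic at x = 0.
p(0) = -1,  q(0) = -15.
Indicial equation: r(r-1) + p(0) r + q(0) = 0, i.e. r^2 + (p(0) - 1) r + q(0) = 0, i.e. r^2 - 2 r - 15 = 0.
Discriminant: (-2)^2 - 4(-15) = 64, so r = (2 ± 8)/2.
Solving: r_1 = 5, r_2 = -3.

indicial: r^2 - 2 r - 15 = 0; roots r_1 = 5, r_2 = -3


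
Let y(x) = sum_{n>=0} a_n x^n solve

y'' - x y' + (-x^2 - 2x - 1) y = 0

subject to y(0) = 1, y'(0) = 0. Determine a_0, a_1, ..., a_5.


Ansatz: y(x) = sum_{n>=0} a_n x^n, so y'(x) = sum_{n>=1} n a_n x^(n-1) and y''(x) = sum_{n>=2} n(n-1) a_n x^(n-2).
Substitute into P(x) y'' + Q(x) y' + R(x) y = 0 with P(x) = 1, Q(x) = -x, R(x) = -x^2 - 2x - 1, and match powers of x.
Initial conditions: a_0 = 1, a_1 = 0.
Setting the coefficient of each power of x to zero and solving order by order (substituting the coefficients already found):
  x^0: 2 a_2 - a_0 = 0  ->  2 a_2 = a_0 = 1  ->  a_2 = 1/2
  x^1: 6 a_3 - 2 a_1 - 2 a_0 = 0  ->  6 a_3 = 2 a_1 + 2 a_0 = 2  ->  a_3 = 1/3
  x^2: 12 a_4 - 3 a_2 - 2 a_1 - a_0 = 0  ->  12 a_4 = 3 a_2 + 2 a_1 + a_0 = 5/2  ->  a_4 = 5/24
  x^3: 20 a_5 - 4 a_3 - 2 a_2 - a_1 = 0  ->  20 a_5 = 4 a_3 + 2 a_2 + a_1 = 7/3  ->  a_5 = 7/60
Truncated series: y(x) = 1 + (1/2) x^2 + (1/3) x^3 + (5/24) x^4 + (7/60) x^5 + O(x^6).

a_0 = 1; a_1 = 0; a_2 = 1/2; a_3 = 1/3; a_4 = 5/24; a_5 = 7/60


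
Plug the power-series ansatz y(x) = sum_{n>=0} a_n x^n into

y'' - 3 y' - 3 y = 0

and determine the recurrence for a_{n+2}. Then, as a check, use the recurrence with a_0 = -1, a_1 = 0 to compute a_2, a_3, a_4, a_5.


Substitute y = sum_n a_n x^n.
y''(x) has coefficient (n+2)(n+1) a_{n+2} at x^n;
-3 y'(x) has coefficient -3 (n+1) a_{n+1} at x^n;
-3 y(x) has coefficient -3 a_n at x^n.
Matching x^n: (n+2)(n+1) a_{n+2} - 3 (n+1) a_{n+1} - 3 a_n = 0.
Thus a_{n+2} = [3 (n+1) a_{n+1} + 3 a_n] / ((n+1)(n+2)).

Check with a_0 = -1, a_1 = 0 (apply the recurrence for n = 0, 1, 2, 3): a_0 = -1, a_1 = 0, a_2 = -3/2, a_3 = -3/2, a_4 = -3/2, a_5 = -9/8.

a_(n+2) = [3 (n+1) a_(n+1) + 3 a_n] / ((n+1)(n+2)); check: a_0 = -1, a_1 = 0, a_2 = -3/2, a_3 = -3/2, a_4 = -3/2, a_5 = -9/8


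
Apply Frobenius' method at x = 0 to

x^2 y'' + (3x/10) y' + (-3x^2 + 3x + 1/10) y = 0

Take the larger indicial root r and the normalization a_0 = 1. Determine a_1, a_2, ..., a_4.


Write in Frobenius form y'' + (p(x)/x) y' + (q(x)/x^2) y = 0:
  p(x) = 3/10,  q(x) = -3x^2 + 3x + 1/10.
Indicial equation: r(r-1) + (3/10) r + (1/10) = 0 -> roots r_1 = 1/2, r_2 = 1/5.
Take r = r_1 = 1/2. Let y(x) = x^r sum_{n>=0} a_n x^n with a_0 = 1.
Substitute y = x^r sum a_n x^n and match x^{r+n}. The recurrence is
  D(n) a_n + 3 a_{n-1} - 3 a_{n-2} = 0,  where D(n) = (r+n)(r+n-1) + (3/10)(r+n) + (1/10).
  a_n = [-3 a_{n-1} + 3 a_{n-2}] / D(n).
Since the indicial polynomial factors as (r - r_1)(r - r_2), D(n) = (r_1 + n - r_1)(r_1 + n - r_2) = n(n + 3/10).
Evaluating step by step (a_0 = 1):
  n = 1: D(1) = 1(1 + 3/10) = 13/10; numerator = -3(1) = -3; a_1 = (-3)/(13/10) = -30/13
  n = 2: D(2) = 2(2 + 3/10) = 23/5; numerator = -3(-30/13) + 3(1) = 129/13; a_2 = (129/13)/(23/5) = 645/299
  n = 3: D(3) = 3(3 + 3/10) = 99/10; numerator = -3(645/299) + 3(-30/13) = -4005/299; a_3 = (-4005/299)/(99/10) = -4450/3289
  n = 4: D(4) = 4(4 + 3/10) = 86/5; numerator = -3(-4450/3289) + 3(645/299) = 34635/3289; a_4 = (34635/3289)/(86/5) = 173175/282854

r = 1/2; a_0 = 1; a_1 = -30/13; a_2 = 645/299; a_3 = -4450/3289; a_4 = 173175/282854


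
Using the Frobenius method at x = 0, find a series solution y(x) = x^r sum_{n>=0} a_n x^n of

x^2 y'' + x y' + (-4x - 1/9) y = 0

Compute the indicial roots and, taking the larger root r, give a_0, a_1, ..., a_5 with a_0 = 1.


Write in Frobenius form y'' + (p(x)/x) y' + (q(x)/x^2) y = 0:
  p(x) = 1,  q(x) = -4x - 1/9.
Indicial equation: r(r-1) + (1) r + (-1/9) = 0 -> roots r_1 = 1/3, r_2 = -1/3.
Take r = r_1 = 1/3. Let y(x) = x^r sum_{n>=0} a_n x^n with a_0 = 1.
Substitute y = x^r sum a_n x^n and match x^{r+n}. The recurrence is
  D(n) a_n - 4 a_{n-1} = 0,  where D(n) = (r+n)(r+n-1) + (1)(r+n) + (-1/9).
  a_n = 4 / D(n) * a_{n-1}.
Since the indicial polynomial factors as (r - r_1)(r - r_2), D(n) = (r_1 + n - r_1)(r_1 + n - r_2) = n(n + 2/3).
Evaluating step by step (a_0 = 1):
  n = 1: D(1) = 1(1 + 2/3) = 5/3; numerator = 4(1) = 4; a_1 = (4)/(5/3) = 12/5
  n = 2: D(2) = 2(2 + 2/3) = 16/3; numerator = 4(12/5) = 48/5; a_2 = (48/5)/(16/3) = 9/5
  n = 3: D(3) = 3(3 + 2/3) = 11; numerator = 4(9/5) = 36/5; a_3 = (36/5)/(11) = 36/55
  n = 4: D(4) = 4(4 + 2/3) = 56/3; numerator = 4(36/55) = 144/55; a_4 = (144/55)/(56/3) = 54/385
  n = 5: D(5) = 5(5 + 2/3) = 85/3; numerator = 4(54/385) = 216/385; a_5 = (216/385)/(85/3) = 648/32725

r = 1/3; a_0 = 1; a_1 = 12/5; a_2 = 9/5; a_3 = 36/55; a_4 = 54/385; a_5 = 648/32725


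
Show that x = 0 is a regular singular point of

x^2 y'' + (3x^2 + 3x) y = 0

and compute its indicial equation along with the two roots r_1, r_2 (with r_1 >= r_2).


Divide by x^2 to reach normal form y'' + P_1(x) y' + P_2(x) y = 0 with P_1(x) = 0 and P_2(x) = 3 + 3/x.
x = 0 is a singular point because the y-coefficient 3 + 3/x has a pole at x = 0.
It is a regular singular point because x P_1(x) = p(x) = 0 and x^2 P_2(x) = q(x) = 3x^2 + 3x are polynomials, hence analytic at x = 0.
p(0) = 0,  q(0) = 0.
Indicial equation: r(r-1) + p(0) r + q(0) = 0, i.e. r^2 + (p(0) - 1) r + q(0) = 0, i.e. r^2 - 1 r = 0.
Discriminant: (-1)^2 - 4(0) = 1, so r = (1 ± 1)/2.
Solving: r_1 = 1, r_2 = 0.

indicial: r^2 - 1 r = 0; roots r_1 = 1, r_2 = 0


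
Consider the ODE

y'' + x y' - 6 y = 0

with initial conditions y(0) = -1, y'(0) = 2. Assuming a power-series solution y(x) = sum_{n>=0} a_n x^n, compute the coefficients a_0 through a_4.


Ansatz: y(x) = sum_{n>=0} a_n x^n, so y'(x) = sum_{n>=1} n a_n x^(n-1) and y''(x) = sum_{n>=2} n(n-1) a_n x^(n-2).
Substitute into P(x) y'' + Q(x) y' + R(x) y = 0 with P(x) = 1, Q(x) = x, R(x) = -6, and match powers of x.
Initial conditions: a_0 = -1, a_1 = 2.
Setting the coefficient of each power of x to zero and solving order by order (substituting the coefficients already found):
  x^0: 2 a_2 - 6 a_0 = 0  ->  2 a_2 = 6 a_0 = -6  ->  a_2 = -3
  x^1: 6 a_3 - 5 a_1 = 0  ->  6 a_3 = 5 a_1 = 10  ->  a_3 = 5/3
  x^2: 12 a_4 - 4 a_2 = 0  ->  12 a_4 = 4 a_2 = -12  ->  a_4 = -1
Truncated series: y(x) = -1 + 2 x - 3 x^2 + (5/3) x^3 - x^4 + O(x^5).

a_0 = -1; a_1 = 2; a_2 = -3; a_3 = 5/3; a_4 = -1


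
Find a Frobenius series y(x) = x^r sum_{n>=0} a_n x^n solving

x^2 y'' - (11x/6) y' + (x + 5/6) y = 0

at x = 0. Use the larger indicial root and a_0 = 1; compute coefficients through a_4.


Write in Frobenius form y'' + (p(x)/x) y' + (q(x)/x^2) y = 0:
  p(x) = -11/6,  q(x) = x + 5/6.
Indicial equation: r(r-1) + (-11/6) r + (5/6) = 0 -> roots r_1 = 5/2, r_2 = 1/3.
Take r = r_1 = 5/2. Let y(x) = x^r sum_{n>=0} a_n x^n with a_0 = 1.
Substitute y = x^r sum a_n x^n and match x^{r+n}. The recurrence is
  D(n) a_n + 1 a_{n-1} = 0,  where D(n) = (r+n)(r+n-1) + (-11/6)(r+n) + (5/6).
  a_n = -1 / D(n) * a_{n-1}.
Since the indicial polynomial factors as (r - r_1)(r - r_2), D(n) = (r_1 + n - r_1)(r_1 + n - r_2) = n(n + 13/6).
Evaluating step by step (a_0 = 1):
  n = 1: D(1) = 1(1 + 13/6) = 19/6; numerator = -1(1) = -1; a_1 = (-1)/(19/6) = -6/19
  n = 2: D(2) = 2(2 + 13/6) = 25/3; numerator = -1(-6/19) = 6/19; a_2 = (6/19)/(25/3) = 18/475
  n = 3: D(3) = 3(3 + 13/6) = 31/2; numerator = -1(18/475) = -18/475; a_3 = (-18/475)/(31/2) = -36/14725
  n = 4: D(4) = 4(4 + 13/6) = 74/3; numerator = -1(-36/14725) = 36/14725; a_4 = (36/14725)/(74/3) = 54/544825

r = 5/2; a_0 = 1; a_1 = -6/19; a_2 = 18/475; a_3 = -36/14725; a_4 = 54/544825


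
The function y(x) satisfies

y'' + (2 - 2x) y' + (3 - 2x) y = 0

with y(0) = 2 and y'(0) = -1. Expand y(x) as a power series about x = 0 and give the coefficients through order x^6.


Ansatz: y(x) = sum_{n>=0} a_n x^n, so y'(x) = sum_{n>=1} n a_n x^(n-1) and y''(x) = sum_{n>=2} n(n-1) a_n x^(n-2).
Substitute into P(x) y'' + Q(x) y' + R(x) y = 0 with P(x) = 1, Q(x) = 2 - 2x, R(x) = 3 - 2x, and match powers of x.
Initial conditions: a_0 = 2, a_1 = -1.
Setting the coefficient of each power of x to zero and solving order by order (substituting the coefficients already found):
  x^0: 2 a_2 + 2 a_1 + 3 a_0 = 0  ->  2 a_2 = -2 a_1 - 3 a_0 = -4  ->  a_2 = -2
  x^1: 6 a_3 + 4 a_2 + a_1 - 2 a_0 = 0  ->  6 a_3 = -4 a_2 - a_1 + 2 a_0 = 13  ->  a_3 = 13/6
  x^2: 12 a_4 + 6 a_3 - a_2 - 2 a_1 = 0  ->  12 a_4 = -6 a_3 + a_2 + 2 a_1 = -17  ->  a_4 = -17/12
  x^3: 20 a_5 + 8 a_4 - 3 a_3 - 2 a_2 = 0  ->  20 a_5 = -8 a_4 + 3 a_3 + 2 a_2 = 83/6  ->  a_5 = 83/120
  x^4: 30 a_6 + 10 a_5 - 5 a_4 - 2 a_3 = 0  ->  30 a_6 = -10 a_5 + 5 a_4 + 2 a_3 = -29/3  ->  a_6 = -29/90
Truncated series: y(x) = 2 - x - 2 x^2 + (13/6) x^3 - (17/12) x^4 + (83/120) x^5 - (29/90) x^6 + O(x^7).

a_0 = 2; a_1 = -1; a_2 = -2; a_3 = 13/6; a_4 = -17/12; a_5 = 83/120; a_6 = -29/90


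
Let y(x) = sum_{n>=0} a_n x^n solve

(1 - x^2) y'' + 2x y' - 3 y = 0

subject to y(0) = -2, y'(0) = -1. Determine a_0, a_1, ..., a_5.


Ansatz: y(x) = sum_{n>=0} a_n x^n, so y'(x) = sum_{n>=1} n a_n x^(n-1) and y''(x) = sum_{n>=2} n(n-1) a_n x^(n-2).
Substitute into P(x) y'' + Q(x) y' + R(x) y = 0 with P(x) = 1 - x^2, Q(x) = 2x, R(x) = -3, and match powers of x.
Initial conditions: a_0 = -2, a_1 = -1.
Setting the coefficient of each power of x to zero and solving order by order (substituting the coefficients already found):
  x^0: 2 a_2 - 3 a_0 = 0  ->  2 a_2 = 3 a_0 = -6  ->  a_2 = -3
  x^1: 6 a_3 - a_1 = 0  ->  6 a_3 = a_1 = -1  ->  a_3 = -1/6
  x^2: 12 a_4 - a_2 = 0  ->  12 a_4 = a_2 = -3  ->  a_4 = -1/4
  x^3: 20 a_5 - 3 a_3 = 0  ->  20 a_5 = 3 a_3 = -1/2  ->  a_5 = -1/40
Truncated series: y(x) = -2 - x - 3 x^2 - (1/6) x^3 - (1/4) x^4 - (1/40) x^5 + O(x^6).

a_0 = -2; a_1 = -1; a_2 = -3; a_3 = -1/6; a_4 = -1/4; a_5 = -1/40


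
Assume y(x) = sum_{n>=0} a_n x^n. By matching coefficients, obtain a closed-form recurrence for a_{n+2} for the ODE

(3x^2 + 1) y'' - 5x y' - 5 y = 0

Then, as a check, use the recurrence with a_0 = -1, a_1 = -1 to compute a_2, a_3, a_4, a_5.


Substitute y = sum_n a_n x^n.
(1 + 3 x^2) y'' contributes (n+2)(n+1) a_{n+2} + 3 n(n-1) a_n at x^n.
-5 x y'(x) contributes -5 n a_n at x^n.
-5 y(x) contributes -5 a_n at x^n.
Matching x^n: (n+2)(n+1) a_{n+2} + (3 n(n-1) - 5 n - 5) a_n = 0.
Thus a_{n+2} = (-3 n(n-1) + 5 n + 5) / ((n+1)(n+2)) * a_n.

Check with a_0 = -1, a_1 = -1 (apply the recurrence for n = 0, 1, 2, 3): a_0 = -1, a_1 = -1, a_2 = -5/2, a_3 = -5/3, a_4 = -15/8, a_5 = -1/6.

a_(n+2) = (-3 n(n-1) + 5 n + 5) / ((n+1)(n+2)) * a_n; check: a_0 = -1, a_1 = -1, a_2 = -5/2, a_3 = -5/3, a_4 = -15/8, a_5 = -1/6


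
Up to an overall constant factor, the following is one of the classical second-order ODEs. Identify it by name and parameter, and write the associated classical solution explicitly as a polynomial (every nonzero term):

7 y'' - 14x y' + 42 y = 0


All three coefficients share the factor 7; dividing through by 7 gives  y'' - 2x y' + 6 y = 0.
This matches the Hermite equation y'' - 2x y' + 2n y = 0 with 2n = 6, so n = 3; the polynomial solution is H_3(x).
With y = sum_k a_k x^k, matching x^k gives (k+2)(k+1) a_{k+2} = 2(k - n) a_k = 2(k - 3) a_k. The right side vanishes at k = 3, so the series with the parity of 3 terminates at degree 3.
Standard normalization: leading coefficient of H_n is 2^n, so a_3 = 2^3 = 8. Work downward with a_k = (k+1)(k+2) a_{k+2} / (2(k - n)):
  a_1 = (2)(3)(8) / (2(1 - 3)) = 48/(-4) = -12
Hence H_3(x) = 8 x^3 - 12 x.

H_3(x); series = 8 x^3 - 12 x


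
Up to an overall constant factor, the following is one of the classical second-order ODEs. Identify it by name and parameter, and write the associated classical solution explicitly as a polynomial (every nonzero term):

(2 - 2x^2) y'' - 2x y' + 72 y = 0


All three coefficients share the factor 2; dividing through by 2 gives  (1 - x^2) y'' - x y' + 36 y = 0.
This matches the Chebyshev equation (1 - x^2) y'' - x y' + n^2 y = 0 (note the -x y' term, not -2x y') with n^2 = 36, so n = 6; the polynomial solution is T_6(x).
With y = sum_k a_k x^k, matching x^k gives (k+2)(k+1) a_{k+2} = (k^2 - n^2) a_k = (k - 6)(k + 6) a_k. The right side vanishes at k = 6, so the series with the parity of 6 terminates at degree 6.
Standard normalization: leading coefficient of T_n is 2^(n-1), so a_6 = 2^5 = 32. Work downward with a_k = (k+1)(k+2) a_{k+2} / ((k - 6)(k + 6)):
  a_4 = (5)(6)(32) / ((4 - 6)(4 + 6)) = 960/(-20) = -48
  a_2 = (3)(4)(-48) / ((2 - 6)(2 + 6)) = -576/(-32) = 18
  a_0 = (1)(2)(18) / ((0 - 6)(0 + 6)) = 36/(-36) = -1
Hence T_6(x) = 32 x^6 - 48 x^4 + 18 x^2 - 1.

T_6(x); series = 32 x^6 - 48 x^4 + 18 x^2 - 1


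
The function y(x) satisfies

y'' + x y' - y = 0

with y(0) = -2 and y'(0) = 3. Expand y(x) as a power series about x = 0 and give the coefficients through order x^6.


Ansatz: y(x) = sum_{n>=0} a_n x^n, so y'(x) = sum_{n>=1} n a_n x^(n-1) and y''(x) = sum_{n>=2} n(n-1) a_n x^(n-2).
Substitute into P(x) y'' + Q(x) y' + R(x) y = 0 with P(x) = 1, Q(x) = x, R(x) = -1, and match powers of x.
Initial conditions: a_0 = -2, a_1 = 3.
Setting the coefficient of each power of x to zero and solving order by order (substituting the coefficients already found):
  x^0: 2 a_2 - a_0 = 0  ->  2 a_2 = a_0 = -2  ->  a_2 = -1
  x^1: 6 a_3 = 0  ->  a_3 = 0
  x^2: 12 a_4 + a_2 = 0  ->  12 a_4 = -a_2 = 1  ->  a_4 = 1/12
  x^3: 20 a_5 + 2 a_3 = 0  ->  20 a_5 = -2 a_3 = 0  ->  a_5 = 0
  x^4: 30 a_6 + 3 a_4 = 0  ->  30 a_6 = -3 a_4 = -1/4  ->  a_6 = -1/120
Truncated series: y(x) = -2 + 3 x - x^2 + (1/12) x^4 - (1/120) x^6 + O(x^7).

a_0 = -2; a_1 = 3; a_2 = -1; a_3 = 0; a_4 = 1/12; a_5 = 0; a_6 = -1/120


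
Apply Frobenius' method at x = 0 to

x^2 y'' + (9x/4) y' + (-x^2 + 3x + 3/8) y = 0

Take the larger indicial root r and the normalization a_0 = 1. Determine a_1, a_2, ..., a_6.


Write in Frobenius form y'' + (p(x)/x) y' + (q(x)/x^2) y = 0:
  p(x) = 9/4,  q(x) = -x^2 + 3x + 3/8.
Indicial equation: r(r-1) + (9/4) r + (3/8) = 0 -> roots r_1 = -1/2, r_2 = -3/4.
Take r = r_1 = -1/2. Let y(x) = x^r sum_{n>=0} a_n x^n with a_0 = 1.
Substitute y = x^r sum a_n x^n and match x^{r+n}. The recurrence is
  D(n) a_n + 3 a_{n-1} - 1 a_{n-2} = 0,  where D(n) = (r+n)(r+n-1) + (9/4)(r+n) + (3/8).
  a_n = [-3 a_{n-1} + 1 a_{n-2}] / D(n).
Since the indicial polynomial factors as (r - r_1)(r - r_2), D(n) = (r_1 + n - r_1)(r_1 + n - r_2) = n(n + 1/4).
Evaluating step by step (a_0 = 1):
  n = 1: D(1) = 1(1 + 1/4) = 5/4; numerator = -3(1) = -3; a_1 = (-3)/(5/4) = -12/5
  n = 2: D(2) = 2(2 + 1/4) = 9/2; numerator = -3(-12/5) + 1(1) = 41/5; a_2 = (41/5)/(9/2) = 82/45
  n = 3: D(3) = 3(3 + 1/4) = 39/4; numerator = -3(82/45) + 1(-12/5) = -118/15; a_3 = (-118/15)/(39/4) = -472/585
  n = 4: D(4) = 4(4 + 1/4) = 17; numerator = -3(-472/585) + 1(82/45) = 2482/585; a_4 = (2482/585)/(17) = 146/585
  n = 5: D(5) = 5(5 + 1/4) = 105/4; numerator = -3(146/585) + 1(-472/585) = -14/9; a_5 = (-14/9)/(105/4) = -8/135
  n = 6: D(6) = 6(6 + 1/4) = 75/2; numerator = -3(-8/135) + 1(146/585) = 50/117; a_6 = (50/117)/(75/2) = 4/351

r = -1/2; a_0 = 1; a_1 = -12/5; a_2 = 82/45; a_3 = -472/585; a_4 = 146/585; a_5 = -8/135; a_6 = 4/351


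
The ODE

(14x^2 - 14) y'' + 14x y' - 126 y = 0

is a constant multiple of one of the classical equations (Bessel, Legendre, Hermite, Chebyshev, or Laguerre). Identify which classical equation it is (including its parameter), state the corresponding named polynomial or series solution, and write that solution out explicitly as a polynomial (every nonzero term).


All three coefficients share the factor -14; dividing through by -14 gives  (1 - x^2) y'' - x y' + 9 y = 0.
This matches the Chebyshev equation (1 - x^2) y'' - x y' + n^2 y = 0 (note the -x y' term, not -2x y') with n^2 = 9, so n = 3; the polynomial solution is T_3(x).
With y = sum_k a_k x^k, matching x^k gives (k+2)(k+1) a_{k+2} = (k^2 - n^2) a_k = (k - 3)(k + 3) a_k. The right side vanishes at k = 3, so the series with the parity of 3 terminates at degree 3.
Standard normalization: leading coefficient of T_n is 2^(n-1), so a_3 = 2^2 = 4. Work downward with a_k = (k+1)(k+2) a_{k+2} / ((k - 3)(k + 3)):
  a_1 = (2)(3)(4) / ((1 - 3)(1 + 3)) = 24/(-8) = -3
Hence T_3(x) = 4 x^3 - 3 x.

T_3(x); series = 4 x^3 - 3 x


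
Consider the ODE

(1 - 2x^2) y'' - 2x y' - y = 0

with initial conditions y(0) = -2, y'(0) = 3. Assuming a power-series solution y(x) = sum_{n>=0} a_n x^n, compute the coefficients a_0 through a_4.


Ansatz: y(x) = sum_{n>=0} a_n x^n, so y'(x) = sum_{n>=1} n a_n x^(n-1) and y''(x) = sum_{n>=2} n(n-1) a_n x^(n-2).
Substitute into P(x) y'' + Q(x) y' + R(x) y = 0 with P(x) = 1 - 2x^2, Q(x) = -2x, R(x) = -1, and match powers of x.
Initial conditions: a_0 = -2, a_1 = 3.
Setting the coefficient of each power of x to zero and solving order by order (substituting the coefficients already found):
  x^0: 2 a_2 - a_0 = 0  ->  2 a_2 = a_0 = -2  ->  a_2 = -1
  x^1: 6 a_3 - 3 a_1 = 0  ->  6 a_3 = 3 a_1 = 9  ->  a_3 = 3/2
  x^2: 12 a_4 - 9 a_2 = 0  ->  12 a_4 = 9 a_2 = -9  ->  a_4 = -3/4
Truncated series: y(x) = -2 + 3 x - x^2 + (3/2) x^3 - (3/4) x^4 + O(x^5).

a_0 = -2; a_1 = 3; a_2 = -1; a_3 = 3/2; a_4 = -3/4


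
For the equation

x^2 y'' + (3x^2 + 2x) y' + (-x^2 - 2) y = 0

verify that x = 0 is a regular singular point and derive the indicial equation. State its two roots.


Divide by x^2 to reach normal form y'' + P_1(x) y' + P_2(x) y = 0 with P_1(x) = 3 + 2/x and P_2(x) = -1 - 2/x^2.
x = 0 is a singular point because the y'-coefficient 3 + 2/x has a pole at x = 0 and the y-coefficient -1 - 2/x^2 has a pole at x = 0.
It is a regular singular point because x P_1(x) = p(x) = 3x + 2 and x^2 P_2(x) = q(x) = -x^2 - 2 are polynomials, hence analytic at x = 0.
p(0) = 2,  q(0) = -2.
Indicial equation: r(r-1) + p(0) r + q(0) = 0, i.e. r^2 + (p(0) - 1) r + q(0) = 0, i.e. r^2 + 1 r - 2 = 0.
Discriminant: (1)^2 - 4(-2) = 9, so r = (-1 ± 3)/2.
Solving: r_1 = 1, r_2 = -2.

indicial: r^2 + 1 r - 2 = 0; roots r_1 = 1, r_2 = -2


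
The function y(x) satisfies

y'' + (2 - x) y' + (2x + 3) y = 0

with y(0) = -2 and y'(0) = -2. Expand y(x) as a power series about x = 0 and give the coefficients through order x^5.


Ansatz: y(x) = sum_{n>=0} a_n x^n, so y'(x) = sum_{n>=1} n a_n x^(n-1) and y''(x) = sum_{n>=2} n(n-1) a_n x^(n-2).
Substitute into P(x) y'' + Q(x) y' + R(x) y = 0 with P(x) = 1, Q(x) = 2 - x, R(x) = 2x + 3, and match powers of x.
Initial conditions: a_0 = -2, a_1 = -2.
Setting the coefficient of each power of x to zero and solving order by order (substituting the coefficients already found):
  x^0: 2 a_2 + 2 a_1 + 3 a_0 = 0  ->  2 a_2 = -2 a_1 - 3 a_0 = 10  ->  a_2 = 5
  x^1: 6 a_3 + 4 a_2 + 2 a_1 + 2 a_0 = 0  ->  6 a_3 = -4 a_2 - 2 a_1 - 2 a_0 = -12  ->  a_3 = -2
  x^2: 12 a_4 + 6 a_3 + a_2 + 2 a_1 = 0  ->  12 a_4 = -6 a_3 - a_2 - 2 a_1 = 11  ->  a_4 = 11/12
  x^3: 20 a_5 + 8 a_4 + 2 a_2 = 0  ->  20 a_5 = -8 a_4 - 2 a_2 = -52/3  ->  a_5 = -13/15
Truncated series: y(x) = -2 - 2 x + 5 x^2 - 2 x^3 + (11/12) x^4 - (13/15) x^5 + O(x^6).

a_0 = -2; a_1 = -2; a_2 = 5; a_3 = -2; a_4 = 11/12; a_5 = -13/15


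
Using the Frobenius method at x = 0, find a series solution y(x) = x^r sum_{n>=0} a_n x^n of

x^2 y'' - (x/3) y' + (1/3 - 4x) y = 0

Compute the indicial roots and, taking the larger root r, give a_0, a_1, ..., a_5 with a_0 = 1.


Write in Frobenius form y'' + (p(x)/x) y' + (q(x)/x^2) y = 0:
  p(x) = -1/3,  q(x) = 1/3 - 4x.
Indicial equation: r(r-1) + (-1/3) r + (1/3) = 0 -> roots r_1 = 1, r_2 = 1/3.
Take r = r_1 = 1. Let y(x) = x^r sum_{n>=0} a_n x^n with a_0 = 1.
Substitute y = x^r sum a_n x^n and match x^{r+n}. The recurrence is
  D(n) a_n - 4 a_{n-1} = 0,  where D(n) = (r+n)(r+n-1) + (-1/3)(r+n) + (1/3).
  a_n = 4 / D(n) * a_{n-1}.
Since the indicial polynomial factors as (r - r_1)(r - r_2), D(n) = (r_1 + n - r_1)(r_1 + n - r_2) = n(n + 2/3).
Evaluating step by step (a_0 = 1):
  n = 1: D(1) = 1(1 + 2/3) = 5/3; numerator = 4(1) = 4; a_1 = (4)/(5/3) = 12/5
  n = 2: D(2) = 2(2 + 2/3) = 16/3; numerator = 4(12/5) = 48/5; a_2 = (48/5)/(16/3) = 9/5
  n = 3: D(3) = 3(3 + 2/3) = 11; numerator = 4(9/5) = 36/5; a_3 = (36/5)/(11) = 36/55
  n = 4: D(4) = 4(4 + 2/3) = 56/3; numerator = 4(36/55) = 144/55; a_4 = (144/55)/(56/3) = 54/385
  n = 5: D(5) = 5(5 + 2/3) = 85/3; numerator = 4(54/385) = 216/385; a_5 = (216/385)/(85/3) = 648/32725

r = 1; a_0 = 1; a_1 = 12/5; a_2 = 9/5; a_3 = 36/55; a_4 = 54/385; a_5 = 648/32725


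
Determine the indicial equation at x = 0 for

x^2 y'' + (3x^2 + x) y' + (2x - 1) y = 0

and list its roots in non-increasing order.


Divide by x^2 to reach normal form y'' + P_1(x) y' + P_2(x) y = 0 with P_1(x) = 3 + 1/x and P_2(x) = 2/x - 1/x^2.
x = 0 is a singular point because the y'-coefficient 3 + 1/x has a pole at x = 0 and the y-coefficient 2/x - 1/x^2 has a pole at x = 0.
It is a regular singular point because x P_1(x) = p(x) = 3x + 1 and x^2 P_2(x) = q(x) = 2x - 1 are polynomials, hence analytic at x = 0.
p(0) = 1,  q(0) = -1.
Indicial equation: r(r-1) + p(0) r + q(0) = 0, i.e. r^2 + (p(0) - 1) r + q(0) = 0, i.e. r^2 - 1 = 0.
Discriminant: (0)^2 - 4(-1) = 4, so r = (0 ± 2)/2.
Solving: r_1 = 1, r_2 = -1.

indicial: r^2 - 1 = 0; roots r_1 = 1, r_2 = -1
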